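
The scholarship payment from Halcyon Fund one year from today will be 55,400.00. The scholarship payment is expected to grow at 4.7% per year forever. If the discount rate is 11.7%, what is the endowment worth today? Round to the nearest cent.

791428.57

Growing perpetuity: P = D₁ / (r − g) = 55,400.0000 / (0.117 − 0.047) = 791,428.57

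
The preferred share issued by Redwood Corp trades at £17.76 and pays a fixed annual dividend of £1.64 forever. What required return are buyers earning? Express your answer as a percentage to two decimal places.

9.23%

P = C/r ⇒ r = C/P = £1.64/£17.76 = 0.092342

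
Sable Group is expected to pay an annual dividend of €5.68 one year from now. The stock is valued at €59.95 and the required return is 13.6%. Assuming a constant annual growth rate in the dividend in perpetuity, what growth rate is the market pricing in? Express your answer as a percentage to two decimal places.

4.13%

P = D₁/(r−g) ⇒ g = r − D₁/P = 0.136 − €5.68/€59.95 = 0.041254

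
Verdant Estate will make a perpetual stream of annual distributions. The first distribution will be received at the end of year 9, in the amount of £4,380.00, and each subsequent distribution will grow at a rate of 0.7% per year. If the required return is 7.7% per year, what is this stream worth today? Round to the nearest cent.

Value at end of year 8: C₁ / (r − g) = £4,380.00 / (0.077 − 0.007) = £62,571.4286
Discount to today: PV = £62,571.4286 / (1 + 0.077)^8 = £62,571.4286 / 1.810196 = £34,566.10

£34566.10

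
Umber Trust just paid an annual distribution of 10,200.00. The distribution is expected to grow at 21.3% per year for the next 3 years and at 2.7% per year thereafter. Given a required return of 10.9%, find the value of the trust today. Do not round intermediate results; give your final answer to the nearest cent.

203871.13

D_1 = 12372.60000
D_2 = 15007.96380
D_3 = 18204.66009
Terminal value at year 3: TV = D_3×(1+g_2)/(r−g_2) = 18696.18591/0.082 = 228002.26722
P_0 = D_1/(1+r)^1 + D_2/(1+r)^2 + D_3/(1+r)^3 + TV/(1+r)^3
    = 11156.53742 + 12202.77718 + 13347.13140 + 167164.68224 = 203871.12824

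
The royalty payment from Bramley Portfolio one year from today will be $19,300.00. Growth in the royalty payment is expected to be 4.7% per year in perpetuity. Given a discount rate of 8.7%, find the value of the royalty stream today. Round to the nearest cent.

$482500.00

Growing perpetuity: P = D₁ / (r − g) = $19,300.0000 / (0.087 − 0.047) = $482,500.00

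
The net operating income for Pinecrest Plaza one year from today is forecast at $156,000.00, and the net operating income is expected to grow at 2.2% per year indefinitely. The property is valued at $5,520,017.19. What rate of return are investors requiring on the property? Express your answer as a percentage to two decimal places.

P = D₁/(r − g) ⇒ r = D₁/P + g = $156,000.0000/$5,520,017.19 + 0.022 = 0.028261 + 0.022 = 0.050261

5.03%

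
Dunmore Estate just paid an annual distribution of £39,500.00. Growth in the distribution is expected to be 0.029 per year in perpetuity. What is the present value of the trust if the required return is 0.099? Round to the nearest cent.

D₁ = D₀ × (1 + g) = £39,500.00 × 1.029 = £40,645.5000
Growing perpetuity: P = D₁ / (r − g) = £40,645.5000 / (0.099 − 0.029) = £580,650.00

£580650.00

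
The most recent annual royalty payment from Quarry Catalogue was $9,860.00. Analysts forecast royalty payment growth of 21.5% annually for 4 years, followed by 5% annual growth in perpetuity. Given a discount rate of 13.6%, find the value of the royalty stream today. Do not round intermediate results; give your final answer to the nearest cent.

D_1 = 11979.90000
D_2 = 14555.57850
D_3 = 17685.02788
D_4 = 21487.30887
Terminal value at year 4: TV = D_4×(1+g_2)/(r−g_2) = 22561.67431/0.086 = 262345.05017
P_0 = D_1/(1+r)^1 + D_2/(1+r)^2 + D_3/(1+r)^3 + D_4/(1+r)^4 + TV/(1+r)^4
    = 10545.68662 + 11279.05743 + 12063.42850 + 12902.34651 + 157528.64921 = 204319.16828

$204319.17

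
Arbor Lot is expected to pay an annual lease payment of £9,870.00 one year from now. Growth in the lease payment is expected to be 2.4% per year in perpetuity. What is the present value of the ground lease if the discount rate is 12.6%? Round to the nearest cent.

£96764.71

Growing perpetuity: P = D₁ / (r − g) = £9,870.0000 / (0.126 − 0.024) = £96,764.71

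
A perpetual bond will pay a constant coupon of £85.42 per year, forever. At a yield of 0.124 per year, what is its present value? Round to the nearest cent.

Level perpetuity: PV = C / r = £85.42 / 0.124 = £688.87

£688.87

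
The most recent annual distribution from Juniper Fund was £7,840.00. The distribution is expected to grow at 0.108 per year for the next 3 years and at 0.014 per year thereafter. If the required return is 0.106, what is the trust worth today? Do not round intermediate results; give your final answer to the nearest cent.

£110485.22

D_1 = 8686.72000
D_2 = 9624.88576
D_3 = 10664.37342
Terminal value at year 3: TV = D_3×(1+g_2)/(r−g_2) = 10813.67465/0.092 = 117539.94185
P_0 = D_1/(1+r)^1 + D_2/(1+r)^2 + D_3/(1+r)^3 + TV/(1+r)^3
    = 7854.17722 + 7868.38007 + 7882.60860 + 86880.05569 = 110485.22157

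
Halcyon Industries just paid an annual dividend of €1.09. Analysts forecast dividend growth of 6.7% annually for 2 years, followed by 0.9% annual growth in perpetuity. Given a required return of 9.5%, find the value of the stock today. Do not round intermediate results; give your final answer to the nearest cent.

€14.24

D_1 = 1.16303
D_2 = 1.24095
Terminal value at year 2: TV = D_2×(1+g_2)/(r−g_2) = 1.25212/0.086 = 14.55955
P_0 = D_1/(1+r)^1 + D_2/(1+r)^2 + TV/(1+r)^2
    = 1.06213 + 1.03497 + 12.14283 = 14.23992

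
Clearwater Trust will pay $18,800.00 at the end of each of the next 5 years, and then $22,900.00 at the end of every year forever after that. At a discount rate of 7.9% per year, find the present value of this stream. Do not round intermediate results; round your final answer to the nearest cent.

$273460.07

PV of 5-year annuity: $18,800.00 × [1 − (1+0.079)^−5] / 0.079 = 75261.20317
Perpetuity value at year 5: $22,900.00 / 0.079 = 289873.41772
PV of perpetuity: 289873.41772 / (1+0.079)^5 = 198198.86705
Total PV = 75261.20317 + 198198.86705 = 273460.07022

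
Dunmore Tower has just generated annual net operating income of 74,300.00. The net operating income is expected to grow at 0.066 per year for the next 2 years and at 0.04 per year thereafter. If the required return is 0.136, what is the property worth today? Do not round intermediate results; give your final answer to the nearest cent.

D_1 = 79203.80000
D_2 = 84431.25080
Terminal value at year 2: TV = D_2×(1+g_2)/(r−g_2) = 87808.50083/0.096 = 914671.88367
P_0 = D_1/(1+r)^1 + D_2/(1+r)^2 + TV/(1+r)^2
    = 69721.65493 + 65425.42619 + 708775.45042 = 843922.53154

843922.53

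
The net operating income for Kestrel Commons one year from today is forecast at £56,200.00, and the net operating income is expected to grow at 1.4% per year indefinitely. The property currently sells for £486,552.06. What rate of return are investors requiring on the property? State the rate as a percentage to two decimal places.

P = D₁/(r − g) ⇒ r = D₁/P + g = £56,200.0000/£486,552.06 + 0.014 = 0.115507 + 0.014 = 0.129507

12.95%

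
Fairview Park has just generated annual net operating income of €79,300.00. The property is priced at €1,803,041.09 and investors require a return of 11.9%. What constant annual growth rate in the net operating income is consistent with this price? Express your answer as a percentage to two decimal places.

7.19%

P = D₀(1+g)/(r−g) ⇒ P(r−g) = D₀(1+g) ⇒ g(P+D₀) = P·r − D₀
g = (P·r − D₀)/(P + D₀) = (€1,803,041.09×0.119 − €79,300.00) / (€1,803,041.09 + €79,300.00) = 0.071858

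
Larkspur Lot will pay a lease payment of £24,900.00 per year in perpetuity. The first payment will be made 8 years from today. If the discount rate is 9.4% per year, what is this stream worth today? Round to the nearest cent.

Value at end of year 7: C / r = £24,900.00 / 0.094 = £264,893.6170
Discount to today: PV = £264,893.6170 / (1 + 0.094)^7 = £264,893.6170 / 1.875518 = £141,237.57

£141237.57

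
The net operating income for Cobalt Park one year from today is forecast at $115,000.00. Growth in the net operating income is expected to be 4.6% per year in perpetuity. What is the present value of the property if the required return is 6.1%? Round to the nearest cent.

$7666666.67

Growing perpetuity: P = D₁ / (r − g) = $115,000.0000 / (0.061 − 0.046) = $7,666,666.67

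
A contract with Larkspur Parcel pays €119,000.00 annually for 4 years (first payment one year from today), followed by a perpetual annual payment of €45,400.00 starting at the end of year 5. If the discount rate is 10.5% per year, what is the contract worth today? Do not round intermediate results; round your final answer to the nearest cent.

PV of 4-year annuity: €119,000.00 × [1 − (1+0.105)^−4] / 0.105 = 373167.14209
Perpetuity value at year 4: €45,400.00 / 0.105 = 432380.95238
PV of perpetuity: 432380.95238 / (1+0.105)^4 = 290012.98388
Total PV = 373167.14209 + 290012.98388 = 663180.12598

€663180.13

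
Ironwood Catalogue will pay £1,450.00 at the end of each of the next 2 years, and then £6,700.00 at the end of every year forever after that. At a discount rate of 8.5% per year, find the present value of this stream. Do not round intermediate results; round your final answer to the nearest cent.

PV of 2-year annuity: £1,450.00 × [1 − (1+0.085)^−2] / 0.085 = 2568.11570
Perpetuity value at year 2: £6,700.00 / 0.085 = 78823.52941
PV of perpetuity: 78823.52941 / (1+0.085)^2 = 66957.06378
Total PV = 2568.11570 + 66957.06378 = 69525.17948

£69525.18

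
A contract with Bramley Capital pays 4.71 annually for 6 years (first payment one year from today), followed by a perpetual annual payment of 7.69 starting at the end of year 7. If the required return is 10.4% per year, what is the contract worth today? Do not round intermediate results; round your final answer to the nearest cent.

61.11

PV of 6-year annuity: 4.71 × [1 − (1+0.104)^−6] / 0.104 = 20.27504
Perpetuity value at year 6: 7.69 / 0.104 = 73.94231
PV of perpetuity: 73.94231 / (1+0.104)^6 = 40.83933
Total PV = 20.27504 + 40.83933 = 61.11436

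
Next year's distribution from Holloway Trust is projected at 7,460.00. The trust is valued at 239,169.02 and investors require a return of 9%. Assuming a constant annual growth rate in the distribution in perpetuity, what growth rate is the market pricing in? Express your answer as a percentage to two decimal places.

P = D₁/(r−g) ⇒ g = r − D₁/P = 0.09 − 7,460.00/239,169.02 = 0.058809

5.88%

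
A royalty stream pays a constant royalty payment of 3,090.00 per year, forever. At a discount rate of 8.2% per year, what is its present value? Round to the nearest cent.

Level perpetuity: PV = C / r = 3,090.00 / 0.082 = 37,682.93

37682.93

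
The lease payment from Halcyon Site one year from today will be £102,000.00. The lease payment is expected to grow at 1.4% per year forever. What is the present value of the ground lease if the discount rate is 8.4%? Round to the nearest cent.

Growing perpetuity: P = D₁ / (r − g) = £102,000.0000 / (0.084 − 0.014) = £1,457,142.86

£1457142.86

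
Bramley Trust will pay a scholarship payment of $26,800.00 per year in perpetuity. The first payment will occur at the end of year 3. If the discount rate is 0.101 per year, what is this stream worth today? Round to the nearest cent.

$218896.48

Value at end of year 2: C / r = $26,800.00 / 0.101 = $265,346.5347
Discount to today: PV = $265,346.5347 / (1 + 0.101)^2 = $265,346.5347 / 1.212201 = $218,896.48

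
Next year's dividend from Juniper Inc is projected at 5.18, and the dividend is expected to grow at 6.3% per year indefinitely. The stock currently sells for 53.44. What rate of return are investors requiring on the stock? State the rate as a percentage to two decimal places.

15.99%

P = D₁/(r − g) ⇒ r = D₁/P + g = 5.1800/53.44 + 0.063 = 0.096931 + 0.063 = 0.159931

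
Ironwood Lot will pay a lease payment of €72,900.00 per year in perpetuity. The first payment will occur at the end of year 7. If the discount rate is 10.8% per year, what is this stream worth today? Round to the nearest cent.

Value at end of year 6: C / r = €72,900.00 / 0.108 = €675,000.0000
Discount to today: PV = €675,000.0000 / (1 + 0.108)^6 = €675,000.0000 / 1.850285 = €364,808.72

€364808.72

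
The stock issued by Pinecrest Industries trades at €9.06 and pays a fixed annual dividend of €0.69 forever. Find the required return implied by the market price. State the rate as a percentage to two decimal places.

P = C/r ⇒ r = C/P = €0.69/€9.06 = 0.076159

7.62%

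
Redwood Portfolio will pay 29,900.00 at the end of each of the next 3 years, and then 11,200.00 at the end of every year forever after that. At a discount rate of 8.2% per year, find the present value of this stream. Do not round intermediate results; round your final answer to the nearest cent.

PV of 3-year annuity: 29,900.00 × [1 − (1+0.082)^−3] / 0.082 = 76777.96909
Perpetuity value at year 3: 11,200.00 / 0.082 = 136585.36585
PV of perpetuity: 136585.36585 / (1+0.082)^3 = 107825.72526
Total PV = 76777.96909 + 107825.72526 = 184603.69435

184603.69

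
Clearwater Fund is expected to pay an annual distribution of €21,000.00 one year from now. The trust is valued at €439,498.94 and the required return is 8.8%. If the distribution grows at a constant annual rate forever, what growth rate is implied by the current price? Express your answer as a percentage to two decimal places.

4.02%

P = D₁/(r−g) ⇒ g = r − D₁/P = 0.088 − €21,000.00/€439,498.94 = 0.040218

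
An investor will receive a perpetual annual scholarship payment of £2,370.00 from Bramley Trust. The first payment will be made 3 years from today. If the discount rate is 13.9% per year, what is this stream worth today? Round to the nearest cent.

£13142.75

Value at end of year 2: C / r = £2,370.00 / 0.139 = £17,050.3597
Discount to today: PV = £17,050.3597 / (1 + 0.139)^2 = £17,050.3597 / 1.297321 = £13,142.75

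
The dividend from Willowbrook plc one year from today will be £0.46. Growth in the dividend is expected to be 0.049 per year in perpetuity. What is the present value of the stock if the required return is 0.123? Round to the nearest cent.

£6.22

Growing perpetuity: P = D₁ / (r − g) = £0.4600 / (0.123 − 0.049) = £6.22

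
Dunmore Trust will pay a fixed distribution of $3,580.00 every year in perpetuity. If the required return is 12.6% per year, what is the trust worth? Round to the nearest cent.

Level perpetuity: PV = C / r = $3,580.00 / 0.126 = $28,412.70

$28412.70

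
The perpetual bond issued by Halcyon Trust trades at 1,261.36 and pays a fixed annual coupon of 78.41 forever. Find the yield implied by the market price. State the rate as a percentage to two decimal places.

6.22%

P = C/r ⇒ r = C/P = 78.41/1,261.36 = 0.062163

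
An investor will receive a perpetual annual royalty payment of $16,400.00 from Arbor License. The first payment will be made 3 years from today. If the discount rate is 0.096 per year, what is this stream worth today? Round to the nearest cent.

Value at end of year 2: C / r = $16,400.00 / 0.096 = $170,833.3333
Discount to today: PV = $170,833.3333 / (1 + 0.096)^2 = $170,833.3333 / 1.201216 = $142,217.00

$142217.00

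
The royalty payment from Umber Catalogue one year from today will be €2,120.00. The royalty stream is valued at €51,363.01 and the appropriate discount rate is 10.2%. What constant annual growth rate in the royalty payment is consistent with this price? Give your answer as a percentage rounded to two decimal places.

6.07%

P = D₁/(r−g) ⇒ g = r − D₁/P = 0.102 − €2,120.00/€51,363.01 = 0.060725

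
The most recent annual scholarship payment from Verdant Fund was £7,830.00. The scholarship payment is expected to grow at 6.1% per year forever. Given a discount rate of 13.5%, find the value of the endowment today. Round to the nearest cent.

£112265.27

D₁ = D₀ × (1 + g) = £7,830.00 × 1.061 = £8,307.6300
Growing perpetuity: P = D₁ / (r − g) = £8,307.6300 / (0.135 − 0.061) = £112,265.27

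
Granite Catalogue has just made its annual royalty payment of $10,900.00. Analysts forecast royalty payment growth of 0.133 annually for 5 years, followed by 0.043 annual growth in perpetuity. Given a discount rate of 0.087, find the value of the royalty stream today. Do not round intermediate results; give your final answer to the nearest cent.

$379699.67

D_1 = 12349.70000
D_2 = 13992.21010
D_3 = 15853.17404
D_4 = 17961.64619
D_5 = 20350.54513
Terminal value at year 5: TV = D_5×(1+g_2)/(r−g_2) = 21225.61858/0.044 = 482400.42216
P_0 = D_1/(1+r)^1 + D_2/(1+r)^2 + D_3/(1+r)^3 + D_4/(1+r)^4 + D_5/(1+r)^5 + TV/(1+r)^5
    = 11361.26955 + 11842.05924 + 12343.19515 + 12865.53827 + 13409.98607 + 317877.62442 = 379699.67271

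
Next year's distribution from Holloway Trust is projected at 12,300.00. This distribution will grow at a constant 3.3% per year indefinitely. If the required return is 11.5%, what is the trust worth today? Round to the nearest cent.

150000.00

Growing perpetuity: P = D₁ / (r − g) = 12,300.0000 / (0.115 − 0.033) = 150,000.00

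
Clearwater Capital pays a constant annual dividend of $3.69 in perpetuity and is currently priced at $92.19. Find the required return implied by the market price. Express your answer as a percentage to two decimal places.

4.00%

P = C/r ⇒ r = C/P = $3.69/$92.19 = 0.040026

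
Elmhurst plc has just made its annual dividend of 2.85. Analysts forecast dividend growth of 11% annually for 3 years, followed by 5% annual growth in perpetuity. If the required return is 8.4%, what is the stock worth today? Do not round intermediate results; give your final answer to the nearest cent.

D_1 = 3.16350
D_2 = 3.51148
D_3 = 3.89775
Terminal value at year 3: TV = D_3×(1+g_2)/(r−g_2) = 4.09264/0.034 = 120.37164
P_0 = D_1/(1+r)^1 + D_2/(1+r)^2 + D_3/(1+r)^3 + TV/(1+r)^3
    = 2.91836 + 2.98836 + 3.06003 + 94.50098 = 103.46773

103.47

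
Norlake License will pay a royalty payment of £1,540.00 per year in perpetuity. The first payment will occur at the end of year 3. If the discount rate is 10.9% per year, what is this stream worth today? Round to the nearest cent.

£11487.65

Value at end of year 2: C / r = £1,540.00 / 0.109 = £14,128.4404
Discount to today: PV = £14,128.4404 / (1 + 0.109)^2 = £14,128.4404 / 1.229881 = £11,487.65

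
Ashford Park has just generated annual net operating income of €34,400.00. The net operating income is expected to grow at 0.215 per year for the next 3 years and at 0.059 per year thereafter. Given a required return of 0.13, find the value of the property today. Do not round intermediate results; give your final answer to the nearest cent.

D_1 = 41796.00000
D_2 = 50782.14000
D_3 = 61700.30010
Terminal value at year 3: TV = D_3×(1+g_2)/(r−g_2) = 65340.61781/0.071 = 920290.39163
P_0 = D_1/(1+r)^1 + D_2/(1+r)^2 + D_3/(1+r)^3 + TV/(1+r)^3
    = 36987.61062 + 39769.86452 + 42761.40300 + 637807.40526 = 757326.28340

€757326.28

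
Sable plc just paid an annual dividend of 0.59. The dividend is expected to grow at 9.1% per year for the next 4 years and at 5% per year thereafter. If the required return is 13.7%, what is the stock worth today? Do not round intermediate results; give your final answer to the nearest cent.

8.17

D_1 = 0.64369
D_2 = 0.70227
D_3 = 0.76617
D_4 = 0.83589
Terminal value at year 4: TV = D_4×(1+g_2)/(r−g_2) = 0.87769/0.087 = 10.08837
P_0 = D_1/(1+r)^1 + D_2/(1+r)^2 + D_3/(1+r)^3 + D_4/(1+r)^4 + TV/(1+r)^4
    = 0.56613 + 0.54323 + 0.52125 + 0.50016 + 6.03642 = 8.16718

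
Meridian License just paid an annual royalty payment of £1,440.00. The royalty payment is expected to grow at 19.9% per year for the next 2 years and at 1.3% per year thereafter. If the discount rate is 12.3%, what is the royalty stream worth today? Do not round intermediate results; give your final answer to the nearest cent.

£18295.69

D_1 = 1726.56000
D_2 = 2070.14544
Terminal value at year 2: TV = D_2×(1+g_2)/(r−g_2) = 2097.05733/0.11 = 19064.15755
P_0 = D_1/(1+r)^1 + D_2/(1+r)^2 + TV/(1+r)^2
    = 1537.45325 + 1641.50173 + 15116.73869 = 18295.69368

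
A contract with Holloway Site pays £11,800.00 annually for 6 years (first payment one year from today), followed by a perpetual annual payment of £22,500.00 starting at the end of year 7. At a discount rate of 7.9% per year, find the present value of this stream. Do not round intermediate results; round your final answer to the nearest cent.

£235194.90

PV of 6-year annuity: £11,800.00 × [1 − (1+0.079)^−6] / 0.079 = 54715.86168
Perpetuity value at year 6: £22,500.00 / 0.079 = 284810.12658
PV of perpetuity: 284810.12658 / (1+0.079)^6 = 180479.03439
Total PV = 54715.86168 + 180479.03439 = 235194.89607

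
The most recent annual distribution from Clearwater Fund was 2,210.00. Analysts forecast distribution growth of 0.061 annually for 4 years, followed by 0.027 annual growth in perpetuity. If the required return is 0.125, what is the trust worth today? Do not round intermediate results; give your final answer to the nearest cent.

D_1 = 2344.81000
D_2 = 2487.84341
D_3 = 2639.60186
D_4 = 2800.61757
Terminal value at year 4: TV = D_4×(1+g_2)/(r−g_2) = 2876.23425/0.098 = 29349.32904
P_0 = D_1/(1+r)^1 + D_2/(1+r)^2 + D_3/(1+r)^3 + D_4/(1+r)^4 + TV/(1+r)^4
    = 2084.27556 + 1965.70344 + 1853.87675 + 1748.41176 + 18322.64163 = 25974.90913

25974.91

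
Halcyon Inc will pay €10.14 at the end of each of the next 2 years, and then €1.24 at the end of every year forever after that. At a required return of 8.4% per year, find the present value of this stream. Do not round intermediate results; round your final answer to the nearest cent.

€30.55

PV of 2-year annuity: €10.14 × [1 − (1+0.084)^−2] / 0.084 = 17.98362
Perpetuity value at year 2: €1.24 / 0.084 = 14.76190
PV of perpetuity: 14.76190 / (1+0.084)^2 = 12.56272
Total PV = 17.98362 + 12.56272 = 30.54634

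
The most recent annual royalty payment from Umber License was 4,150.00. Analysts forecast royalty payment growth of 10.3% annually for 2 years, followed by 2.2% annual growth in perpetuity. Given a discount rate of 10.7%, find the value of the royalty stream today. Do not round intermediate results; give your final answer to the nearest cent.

D_1 = 4577.45000
D_2 = 5048.92735
Terminal value at year 2: TV = D_2×(1+g_2)/(r−g_2) = 5160.00375/0.085 = 60705.92649
P_0 = D_1/(1+r)^1 + D_2/(1+r)^2 + TV/(1+r)^2
    = 4135.00452 + 4120.06322 + 49537.70128 = 57792.76901

57792.77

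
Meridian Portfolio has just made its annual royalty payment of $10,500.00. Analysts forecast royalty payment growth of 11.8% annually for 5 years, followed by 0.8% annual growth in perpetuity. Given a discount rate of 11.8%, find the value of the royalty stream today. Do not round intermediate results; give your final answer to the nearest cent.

D_1 = 11739.00000
D_2 = 13124.20200
D_3 = 14672.85784
D_4 = 16404.25506
D_5 = 18339.95716
Terminal value at year 5: TV = D_5×(1+g_2)/(r−g_2) = 18486.67682/0.11 = 168060.69832
P_0 = D_1/(1+r)^1 + D_2/(1+r)^2 + D_3/(1+r)^3 + D_4/(1+r)^4 + D_5/(1+r)^5 + TV/(1+r)^5
    = 10500.00000 + 10500.00000 + 10500.00000 + 10500.00000 + 10500.00000 + 96218.18182 = 148718.18182

$148718.18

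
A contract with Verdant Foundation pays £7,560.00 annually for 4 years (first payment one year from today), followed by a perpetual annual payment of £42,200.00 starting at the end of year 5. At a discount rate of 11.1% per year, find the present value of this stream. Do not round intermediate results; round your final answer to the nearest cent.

PV of 4-year annuity: £7,560.00 × [1 − (1+0.111)^−4] / 0.111 = 23404.49962
Perpetuity value at year 4: £42,200.00 / 0.111 = 380180.18018
PV of perpetuity: 380180.18018 / (1+0.111)^4 = 249536.01565
Total PV = 23404.49962 + 249536.01565 = 272940.51527

£272940.52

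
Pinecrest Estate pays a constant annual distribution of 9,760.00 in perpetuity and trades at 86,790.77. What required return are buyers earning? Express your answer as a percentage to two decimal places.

11.25%

P = C/r ⇒ r = C/P = 9,760.00/86,790.77 = 0.112454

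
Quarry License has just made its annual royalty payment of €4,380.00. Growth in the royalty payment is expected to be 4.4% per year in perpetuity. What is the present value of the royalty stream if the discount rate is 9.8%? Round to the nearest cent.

D₁ = D₀ × (1 + g) = €4,380.00 × 1.044 = €4,572.7200
Growing perpetuity: P = D₁ / (r − g) = €4,572.7200 / (0.098 − 0.044) = €84,680.00

€84680.00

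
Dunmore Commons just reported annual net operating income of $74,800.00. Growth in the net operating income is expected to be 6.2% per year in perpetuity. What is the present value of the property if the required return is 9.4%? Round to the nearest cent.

$2482425.00

D₁ = D₀ × (1 + g) = $74,800.00 × 1.062 = $79,437.6000
Growing perpetuity: P = D₁ / (r − g) = $79,437.6000 / (0.094 − 0.062) = $2,482,425.00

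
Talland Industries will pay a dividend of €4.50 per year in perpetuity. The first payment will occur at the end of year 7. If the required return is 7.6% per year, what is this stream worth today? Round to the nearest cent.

Value at end of year 6: C / r = €4.50 / 0.076 = €59.2105
Discount to today: PV = €59.2105 / (1 + 0.076)^6 = €59.2105 / 1.551935 = €38.15

€38.15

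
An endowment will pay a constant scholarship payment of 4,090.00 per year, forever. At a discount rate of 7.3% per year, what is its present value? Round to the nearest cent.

Level perpetuity: PV = C / r = 4,090.00 / 0.073 = 56,027.40

56027.40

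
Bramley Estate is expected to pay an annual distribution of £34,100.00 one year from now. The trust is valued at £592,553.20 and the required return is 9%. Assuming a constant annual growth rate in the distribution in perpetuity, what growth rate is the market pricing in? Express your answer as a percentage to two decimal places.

3.25%

P = D₁/(r−g) ⇒ g = r − D₁/P = 0.09 − £34,100.00/£592,553.20 = 0.032452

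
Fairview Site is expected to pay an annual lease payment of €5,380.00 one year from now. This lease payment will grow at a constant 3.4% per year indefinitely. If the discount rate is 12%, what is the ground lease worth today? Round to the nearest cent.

€62558.14

Growing perpetuity: P = D₁ / (r − g) = €5,380.0000 / (0.12 − 0.034) = €62,558.14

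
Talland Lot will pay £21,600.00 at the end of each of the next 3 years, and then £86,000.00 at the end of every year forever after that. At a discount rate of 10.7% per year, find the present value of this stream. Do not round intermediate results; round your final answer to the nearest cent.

£645538.30

PV of 3-year annuity: £21,600.00 × [1 − (1+0.107)^−3] / 0.107 = 53060.87411
Perpetuity value at year 3: £86,000.00 / 0.107 = 803738.31776
PV of perpetuity: 803738.31776 / (1+0.107)^3 = 592477.43008
Total PV = 53060.87411 + 592477.43008 = 645538.30420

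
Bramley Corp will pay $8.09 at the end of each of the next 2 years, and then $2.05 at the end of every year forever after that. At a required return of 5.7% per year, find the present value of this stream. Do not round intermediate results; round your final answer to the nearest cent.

$47.09

PV of 2-year annuity: $8.09 × [1 − (1+0.057)^−2] / 0.057 = 14.89474
Perpetuity value at year 2: $2.05 / 0.057 = 35.96491
PV of perpetuity: 35.96491 / (1+0.057)^2 = 32.19060
Total PV = 14.89474 + 32.19060 = 47.08533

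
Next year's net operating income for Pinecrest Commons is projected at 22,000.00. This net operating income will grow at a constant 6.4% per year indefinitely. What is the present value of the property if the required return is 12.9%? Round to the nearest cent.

338461.54

Growing perpetuity: P = D₁ / (r − g) = 22,000.0000 / (0.129 − 0.064) = 338,461.54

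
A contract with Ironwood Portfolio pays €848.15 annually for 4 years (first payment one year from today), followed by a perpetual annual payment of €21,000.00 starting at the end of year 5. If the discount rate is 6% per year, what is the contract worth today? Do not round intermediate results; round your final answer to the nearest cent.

PV of 4-year annuity: €848.15 × [1 − (1+0.06)^−4] / 0.06 = 2938.92933
Perpetuity value at year 4: €21,000.00 / 0.06 = 350000.00000
PV of perpetuity: 350000.00000 / (1+0.06)^4 = 277232.78213
Total PV = 2938.92933 + 277232.78213 = 280171.71146

€280171.71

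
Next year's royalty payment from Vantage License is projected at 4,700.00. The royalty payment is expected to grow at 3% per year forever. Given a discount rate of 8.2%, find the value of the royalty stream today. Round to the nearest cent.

Growing perpetuity: P = D₁ / (r − g) = 4,700.0000 / (0.082 − 0.03) = 90,384.62

90384.62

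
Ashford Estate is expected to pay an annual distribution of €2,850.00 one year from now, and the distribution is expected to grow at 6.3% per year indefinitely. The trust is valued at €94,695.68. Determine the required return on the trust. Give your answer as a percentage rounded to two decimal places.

9.31%

P = D₁/(r − g) ⇒ r = D₁/P + g = €2,850.0000/€94,695.68 + 0.063 = 0.030096 + 0.063 = 0.093096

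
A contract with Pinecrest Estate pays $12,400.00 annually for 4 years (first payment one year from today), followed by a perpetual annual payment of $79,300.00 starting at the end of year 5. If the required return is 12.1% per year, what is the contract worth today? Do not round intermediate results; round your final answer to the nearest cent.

PV of 4-year annuity: $12,400.00 × [1 − (1+0.121)^−4] / 0.121 = 37583.94619
Perpetuity value at year 4: $79,300.00 / 0.121 = 655371.90083
PV of perpetuity: 655371.90083 / (1+0.121)^4 = 415016.50298
Total PV = 37583.94619 + 415016.50298 = 452600.44918

$452600.45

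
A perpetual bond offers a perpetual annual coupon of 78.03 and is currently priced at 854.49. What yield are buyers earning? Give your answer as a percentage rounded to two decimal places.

P = C/r ⇒ r = C/P = 78.03/854.49 = 0.091318

9.13%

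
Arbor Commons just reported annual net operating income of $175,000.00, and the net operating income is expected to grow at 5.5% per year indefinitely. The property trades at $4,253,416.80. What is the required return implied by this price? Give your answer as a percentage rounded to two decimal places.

D₁ = $175,000.00 × 1.055 = $184,625.0000
P = D₁/(r − g) ⇒ r = D₁/P + g = $184,625.0000/$4,253,416.80 + 0.055 = 0.043406 + 0.055 = 0.098406

9.84%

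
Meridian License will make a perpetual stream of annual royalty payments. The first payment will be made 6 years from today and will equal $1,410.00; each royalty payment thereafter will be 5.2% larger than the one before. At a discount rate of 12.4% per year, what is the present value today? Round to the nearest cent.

$10915.79

Value at end of year 5: C₁ / (r − g) = $1,410.00 / (0.124 − 0.052) = $19,583.3333
Discount to today: PV = $19,583.3333 / (1 + 0.124)^5 = $19,583.3333 / 1.794038 = $10,915.79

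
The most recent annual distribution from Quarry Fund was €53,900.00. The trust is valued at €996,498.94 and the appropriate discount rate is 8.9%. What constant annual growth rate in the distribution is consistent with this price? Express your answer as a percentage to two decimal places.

3.31%

P = D₀(1+g)/(r−g) ⇒ P(r−g) = D₀(1+g) ⇒ g(P+D₀) = P·r − D₀
g = (P·r − D₀)/(P + D₀) = (€996,498.94×0.089 − €53,900.00) / (€996,498.94 + €53,900.00) = 0.033119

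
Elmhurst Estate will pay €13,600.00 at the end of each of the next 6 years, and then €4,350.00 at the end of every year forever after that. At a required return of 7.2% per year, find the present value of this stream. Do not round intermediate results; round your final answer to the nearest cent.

PV of 6-year annuity: €13,600.00 × [1 − (1+0.072)^−6] / 0.072 = 64426.62399
Perpetuity value at year 6: €4,350.00 / 0.072 = 60416.66667
PV of perpetuity: 60416.66667 / (1+0.072)^6 = 39809.62149
Total PV = 64426.62399 + 39809.62149 = 104236.24548

€104236.25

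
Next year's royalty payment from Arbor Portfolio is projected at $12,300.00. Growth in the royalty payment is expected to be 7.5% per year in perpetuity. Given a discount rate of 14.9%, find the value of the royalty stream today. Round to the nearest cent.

Growing perpetuity: P = D₁ / (r − g) = $12,300.0000 / (0.149 − 0.075) = $166,216.22

$166216.22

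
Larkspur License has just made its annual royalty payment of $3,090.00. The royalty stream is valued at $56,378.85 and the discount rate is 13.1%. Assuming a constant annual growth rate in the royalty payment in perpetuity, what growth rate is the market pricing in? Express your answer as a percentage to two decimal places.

P = D₀(1+g)/(r−g) ⇒ P(r−g) = D₀(1+g) ⇒ g(P+D₀) = P·r − D₀
g = (P·r − D₀)/(P + D₀) = ($56,378.85×0.131 − $3,090.00) / ($56,378.85 + $3,090.00) = 0.072233

7.22%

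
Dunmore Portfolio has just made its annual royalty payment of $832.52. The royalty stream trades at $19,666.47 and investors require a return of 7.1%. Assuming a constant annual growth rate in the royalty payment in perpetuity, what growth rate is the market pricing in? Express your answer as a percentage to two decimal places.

P = D₀(1+g)/(r−g) ⇒ P(r−g) = D₀(1+g) ⇒ g(P+D₀) = P·r − D₀
g = (P·r − D₀)/(P + D₀) = ($19,666.47×0.071 − $832.52) / ($19,666.47 + $832.52) = 0.027504

2.75%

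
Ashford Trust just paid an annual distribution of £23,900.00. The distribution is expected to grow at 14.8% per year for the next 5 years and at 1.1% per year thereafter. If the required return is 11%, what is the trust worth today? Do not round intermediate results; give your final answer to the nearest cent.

D_1 = 27437.20000
D_2 = 31497.90560
D_3 = 36159.59563
D_4 = 41511.21578
D_5 = 47654.87572
Terminal value at year 5: TV = D_5×(1+g_2)/(r−g_2) = 48179.07935/0.099 = 486657.36718
P_0 = D_1/(1+r)^1 + D_2/(1+r)^2 + D_3/(1+r)^3 + D_4/(1+r)^4 + D_5/(1+r)^5 + TV/(1+r)^5
    = 24718.19820 + 25564.40679 + 26439.58468 + 27344.72361 + 28280.84928 + 288807.46086 = 421155.22341

£421155.22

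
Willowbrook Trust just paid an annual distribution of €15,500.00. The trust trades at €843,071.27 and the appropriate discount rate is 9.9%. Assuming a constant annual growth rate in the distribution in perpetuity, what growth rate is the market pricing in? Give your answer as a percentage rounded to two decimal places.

P = D₀(1+g)/(r−g) ⇒ P(r−g) = D₀(1+g) ⇒ g(P+D₀) = P·r − D₀
g = (P·r − D₀)/(P + D₀) = (€843,071.27×0.099 − €15,500.00) / (€843,071.27 + €15,500.00) = 0.079159

7.92%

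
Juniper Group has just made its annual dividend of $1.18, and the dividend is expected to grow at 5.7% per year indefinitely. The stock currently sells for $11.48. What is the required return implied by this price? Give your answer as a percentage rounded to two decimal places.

16.56%

D₁ = $1.18 × 1.057 = $1.2473
P = D₁/(r − g) ⇒ r = D₁/P + g = $1.2473/$11.48 + 0.057 = 0.108646 + 0.057 = 0.165646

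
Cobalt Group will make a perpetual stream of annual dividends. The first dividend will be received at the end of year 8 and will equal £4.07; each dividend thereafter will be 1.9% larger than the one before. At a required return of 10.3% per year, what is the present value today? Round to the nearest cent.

£24.39

Value at end of year 7: C₁ / (r − g) = £4.07 / (0.103 − 0.019) = £48.4524
Discount to today: PV = £48.4524 / (1 + 0.103)^7 = £48.4524 / 1.986226 = £24.39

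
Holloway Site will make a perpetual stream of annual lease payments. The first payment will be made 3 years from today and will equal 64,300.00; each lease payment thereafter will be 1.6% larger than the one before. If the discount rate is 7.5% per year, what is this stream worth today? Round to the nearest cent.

Value at end of year 2: C₁ / (r − g) = 64,300.00 / (0.075 − 0.016) = 1,089,830.5085
Discount to today: PV = 1,089,830.5085 / (1 + 0.075)^2 = 1,089,830.5085 / 1.155625 = 943,065.88

943065.88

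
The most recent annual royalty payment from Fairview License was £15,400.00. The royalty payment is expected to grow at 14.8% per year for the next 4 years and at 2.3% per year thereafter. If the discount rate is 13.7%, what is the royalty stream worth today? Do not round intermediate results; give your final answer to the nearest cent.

D_1 = 17679.20000
D_2 = 20295.72160
D_3 = 23299.48840
D_4 = 26747.81268
Terminal value at year 4: TV = D_4×(1+g_2)/(r−g_2) = 27363.01237/0.114 = 240026.42431
P_0 = D_1/(1+r)^1 + D_2/(1+r)^2 + D_3/(1+r)^3 + D_4/(1+r)^4 + TV/(1+r)^4
    = 15548.98857 + 15699.41853 + 15851.30385 + 16004.65859 + 143620.75211 = 206725.12166

£206725.12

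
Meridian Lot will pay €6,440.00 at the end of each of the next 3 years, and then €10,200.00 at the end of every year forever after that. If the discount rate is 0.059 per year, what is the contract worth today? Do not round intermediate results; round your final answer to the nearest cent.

PV of 3-year annuity: €6,440.00 × [1 − (1+0.059)^−3] / 0.059 = 17246.09573
Perpetuity value at year 3: €10,200.00 / 0.059 = 172881.35593
PV of perpetuity: 172881.35593 / (1+0.059)^3 = 145566.11114
Total PV = 17246.09573 + 145566.11114 = 162812.20687

€162812.21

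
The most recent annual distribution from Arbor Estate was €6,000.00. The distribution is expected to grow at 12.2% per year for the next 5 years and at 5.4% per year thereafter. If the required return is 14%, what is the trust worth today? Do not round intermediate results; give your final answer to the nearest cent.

€96518.47

D_1 = 6732.00000
D_2 = 7553.30400
D_3 = 8474.80709
D_4 = 9508.73355
D_5 = 10668.79905
Terminal value at year 5: TV = D_5×(1+g_2)/(r−g_2) = 11244.91419/0.086 = 130754.81622
P_0 = D_1/(1+r)^1 + D_2/(1+r)^2 + D_3/(1+r)^3 + D_4/(1+r)^4 + D_5/(1+r)^5 + TV/(1+r)^5
    = 5905.26316 + 5812.02216 + 5720.25339 + 5629.93360 + 5541.03991 + 67909.95426 = 96518.46648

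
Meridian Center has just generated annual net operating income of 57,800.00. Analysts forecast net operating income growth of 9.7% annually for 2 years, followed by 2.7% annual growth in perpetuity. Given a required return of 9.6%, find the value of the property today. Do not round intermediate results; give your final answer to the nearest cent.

D_1 = 63406.60000
D_2 = 69557.04020
Terminal value at year 2: TV = D_2×(1+g_2)/(r−g_2) = 71435.08029/0.069 = 1035291.01863
P_0 = D_1/(1+r)^1 + D_2/(1+r)^2 + TV/(1+r)^2
    = 57852.73723 + 57905.52257 + 861869.15478 = 977627.41458

977627.41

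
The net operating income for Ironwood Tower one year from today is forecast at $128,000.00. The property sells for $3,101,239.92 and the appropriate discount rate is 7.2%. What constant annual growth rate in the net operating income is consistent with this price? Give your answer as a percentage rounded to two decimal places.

P = D₁/(r−g) ⇒ g = r − D₁/P = 0.072 − $128,000.00/$3,101,239.92 = 0.030726

3.07%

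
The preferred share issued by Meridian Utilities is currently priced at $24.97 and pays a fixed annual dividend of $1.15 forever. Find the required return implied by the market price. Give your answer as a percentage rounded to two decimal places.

4.61%

P = C/r ⇒ r = C/P = $1.15/$24.97 = 0.046055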